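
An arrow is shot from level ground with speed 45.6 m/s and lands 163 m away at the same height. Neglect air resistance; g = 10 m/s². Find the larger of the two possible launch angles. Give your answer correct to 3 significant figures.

64.2°

Level-ground range: R = v₀² sin(2θ)/g ⇒ sin 2θ = R g / v₀² = 163×10/45.6² = 0.7839.
2θ = arcsin(0.7839) = 51.62° or 180° − 51.62° = 128.38°.
So θ = 25.8° or θ = 64.2°.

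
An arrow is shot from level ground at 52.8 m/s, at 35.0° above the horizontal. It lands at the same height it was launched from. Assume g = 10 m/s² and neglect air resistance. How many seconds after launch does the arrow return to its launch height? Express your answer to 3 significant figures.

6.06 s

Vertical component: v_y = 52.8 sin 35.0° = 30.28 m/s.
For a projectile landing at launch height, time of flight is t = 2 v_y / g = 2 × 30.28 / 10 = 6.06 s.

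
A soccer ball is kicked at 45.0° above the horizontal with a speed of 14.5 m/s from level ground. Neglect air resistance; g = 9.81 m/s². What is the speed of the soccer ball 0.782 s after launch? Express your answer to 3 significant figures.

v_x = 14.5 cos 45.0° = 10.25 m/s (constant).
v_y(t) = 14.5 sin 45.0° − g t = 10.25 − 9.81 × 0.782 = 2.579 m/s.
Speed = √(v_x² + v_y²) = √(105.1 + 6.651) = 10.6 m/s.

10.6 m/s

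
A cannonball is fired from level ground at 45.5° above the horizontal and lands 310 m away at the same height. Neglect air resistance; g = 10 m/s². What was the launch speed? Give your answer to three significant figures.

On level ground, R = v₀² sin(2θ) / g, so v₀ = √(R g / sin 2θ).
sin(2 × 45.5°) = 0.9998.
v₀ = √(310 × 10 / 0.9998) = √3101 = 55.7 m/s.

55.7 m/s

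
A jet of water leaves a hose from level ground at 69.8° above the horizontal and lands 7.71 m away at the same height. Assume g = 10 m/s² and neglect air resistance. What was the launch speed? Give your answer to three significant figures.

10.9 m/s

On level ground, R = v₀² sin(2θ) / g, so v₀ = √(R g / sin 2θ).
sin(2 × 69.8°) = 0.6481.
v₀ = √(7.71 × 10 / 0.6481) = √119.0 = 10.9 m/s.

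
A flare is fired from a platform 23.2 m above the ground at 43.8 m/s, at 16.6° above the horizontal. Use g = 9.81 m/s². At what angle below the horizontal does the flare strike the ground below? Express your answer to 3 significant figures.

v_x = 43.8 cos 16.6° = 41.97 m/s.
At impact |v_y| = √(v_y0² + 2 g h) = √(12.51² + 2×9.81×23.2) = 24.73 m/s.
Angle below horizontal = arctan(|v_y| / v_x) = arctan(24.73 / 41.97) = 30.5°.

30.5°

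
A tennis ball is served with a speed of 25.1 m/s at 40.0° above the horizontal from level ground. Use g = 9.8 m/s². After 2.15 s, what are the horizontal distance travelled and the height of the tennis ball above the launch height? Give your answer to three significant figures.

x = 41.3 m, y = 12.0 m

v_x = 25.1 cos 40.0° = 19.23 m/s; v_y0 = 25.1 sin 40.0° = 16.13 m/s.
x = v_x t = 19.23 × 2.15 = 41.3 m.
y = v_y0 t − ½ g t² = 16.13×2.15 − 4.900×2.15² = 12.0 m.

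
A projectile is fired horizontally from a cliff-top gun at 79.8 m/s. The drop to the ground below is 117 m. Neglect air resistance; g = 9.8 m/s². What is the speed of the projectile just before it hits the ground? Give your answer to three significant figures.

93.1 m/s

Fall time: t = √(2 × 117 / 9.8) = 4.886 s.
At impact: v_x = 79.8 m/s (unchanged), v_y = g t = 9.8 × 4.886 = 47.88 m/s.
Speed = √(v_x² + v_y²) = √(6368 + 2292) = 93.1 m/s.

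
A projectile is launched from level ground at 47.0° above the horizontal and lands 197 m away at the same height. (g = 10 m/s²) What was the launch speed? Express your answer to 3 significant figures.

On level ground, R = v₀² sin(2θ) / g, so v₀ = √(R g / sin 2θ).
sin(2 × 47.0°) = 0.9976.
v₀ = √(197 × 10 / 0.9976) = √1975 = 44.4 m/s.

44.4 m/s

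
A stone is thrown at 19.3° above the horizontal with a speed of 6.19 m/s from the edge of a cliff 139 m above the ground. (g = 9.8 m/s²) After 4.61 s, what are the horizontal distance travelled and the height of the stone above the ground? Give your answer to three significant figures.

x = 26.9 m, y = 44.3 m

v_x = 6.19 cos 19.3° = 5.842 m/s; v_y0 = 6.19 sin 19.3° = 2.046 m/s.
x = v_x t = 5.842 × 4.61 = 26.9 m.
y = 139 + v_y0 t − ½ g t² = 44.3 m.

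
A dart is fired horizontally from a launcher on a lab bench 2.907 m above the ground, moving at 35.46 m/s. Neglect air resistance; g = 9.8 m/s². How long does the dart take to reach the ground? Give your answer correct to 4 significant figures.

0.7702 s

The horizontal speed doesn't affect the fall. With v_y0 = 0, h = ½ g t².
t = √(2 × 2.907 / 9.8) = √0.59327 = 0.7702 s.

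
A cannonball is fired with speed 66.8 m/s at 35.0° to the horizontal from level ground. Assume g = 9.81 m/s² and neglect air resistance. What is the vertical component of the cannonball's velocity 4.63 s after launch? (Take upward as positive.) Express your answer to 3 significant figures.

-7.11 m/s

Initial vertical component: v_y0 = 66.8 sin 35.0° = 38.31 m/s.
v_y(t) = v_y0 − g t = 38.31 − 9.81 × 4.63 = -7.11 m/s.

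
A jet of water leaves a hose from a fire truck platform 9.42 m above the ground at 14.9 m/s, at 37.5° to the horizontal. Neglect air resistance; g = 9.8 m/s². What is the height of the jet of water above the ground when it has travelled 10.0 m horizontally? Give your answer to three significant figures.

13.6 m

v_x = 14.9 cos 37.5° = 11.82 m/s, v_y0 = 14.9 sin 37.5° = 9.071 m/s.
Time to reach x = 10.0 m: t = x / v_x = 10.0 / 11.82 = 0.8460 s.
y = 9.42 + v_y0 t − ½ g t² = 9.42 + 9.071×0.8460 − 4.900×0.8460² = 13.6 m.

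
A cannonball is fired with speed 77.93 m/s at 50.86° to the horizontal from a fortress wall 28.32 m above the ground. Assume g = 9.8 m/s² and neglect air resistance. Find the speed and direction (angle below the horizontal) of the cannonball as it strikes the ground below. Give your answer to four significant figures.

81.41 m/s at 52.83° below the horizontal

v_x = 77.93 cos 50.86° = 49.191 m/s (constant).
|v_y| at impact = √((60.443)² + 2×9.8×28.32) = 64.872 m/s.
Speed = √(49.191² + 64.872²) = 81.41 m/s; angle = arctan(64.872/49.191) = 52.83° below horizontal.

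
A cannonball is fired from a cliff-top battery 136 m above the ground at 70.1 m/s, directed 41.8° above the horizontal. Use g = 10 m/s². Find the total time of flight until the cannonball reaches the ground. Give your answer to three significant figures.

Vertical component: v_y = 70.1 sin 41.8° = 46.72 m/s.
Taking up as positive with launch at y = 136 m, landing at y = 0: 0 = 136 + 46.72 t − ½(10) t².
Solving 5.000 t² − 46.72 t − 136 = 0 gives t = [46.72 + √(46.72² + 4·5.000·136)] / 10.00 = 11.7 s.

11.7 s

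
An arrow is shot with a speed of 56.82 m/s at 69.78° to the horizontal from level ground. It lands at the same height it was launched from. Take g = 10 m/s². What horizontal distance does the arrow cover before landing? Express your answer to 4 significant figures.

Components: v_x = 56.82 cos 69.78° = 19.638 m/s, v_y = 56.82 sin 69.78° = 53.318 m/s.
Time of flight (same landing height): t = 2 v_y / g = 2 × 53.318 / 10 = 10.664 s.
Range: R = v_x · t = 19.638 × 10.664 = 209.4 m.

209.4 m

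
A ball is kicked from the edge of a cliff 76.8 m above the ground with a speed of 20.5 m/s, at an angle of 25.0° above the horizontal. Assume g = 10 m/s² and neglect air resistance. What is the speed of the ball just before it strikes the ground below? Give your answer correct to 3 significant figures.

v_x = 20.5 cos 25.0° = 18.58 m/s is unchanged throughout.
For the vertical component, v_y² = v_y0² + 2 g h = (8.664)² + 2×10×76.8 = 1611, so |v_y| = 40.14 m/s.
Impact speed = √(v_x² + v_y²) = √(345.2 + 1611) = 44.2 m/s.

44.2 m/s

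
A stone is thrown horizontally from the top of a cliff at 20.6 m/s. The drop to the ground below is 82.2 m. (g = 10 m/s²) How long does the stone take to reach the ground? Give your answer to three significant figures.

The horizontal speed doesn't affect the fall. With v_y0 = 0, h = ½ g t².
t = √(2 × 82.2 / 10) = √16.44 = 4.05 s.

4.05 s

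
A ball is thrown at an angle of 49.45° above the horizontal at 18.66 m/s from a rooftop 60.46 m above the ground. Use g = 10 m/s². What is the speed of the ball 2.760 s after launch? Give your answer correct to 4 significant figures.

v_x = 18.66 cos 49.45° = 12.131 m/s (constant).
v_y(t) = 18.66 sin 49.45° − g t = 14.179 − 10 × 2.760 = -13.421 m/s.
Speed = √(v_x² + v_y²) = √(147.16 + 180.12) = 18.09 m/s.

18.09 m/s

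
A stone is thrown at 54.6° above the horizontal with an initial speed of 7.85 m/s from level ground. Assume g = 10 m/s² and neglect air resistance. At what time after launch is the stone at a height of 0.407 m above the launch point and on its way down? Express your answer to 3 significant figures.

v_y0 = 7.85 sin 54.6° = 6.399 m/s.
Set y = v_y0 t − ½ g t² = 0.407: 5.000 t² − 6.399 t + 0.407 = 0.
t = [6.399 ± √(40.95 − 8.140)] / 10 = (6.399 ± 5.728) / 10, giving t = 0.0671 s or t = 1.21 s.
On the way down corresponds to the larger root: t = 1.21 s.

1.21 s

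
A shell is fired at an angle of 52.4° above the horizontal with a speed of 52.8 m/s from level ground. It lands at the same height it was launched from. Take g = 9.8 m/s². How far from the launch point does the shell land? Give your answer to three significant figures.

For level ground, R = v₀² sin(2θ) / g.
sin(2 × 52.4°) = sin 104.8° = 0.9668.
R = (52.8)² × 0.9668 / 9.8 = 275 m.

275 m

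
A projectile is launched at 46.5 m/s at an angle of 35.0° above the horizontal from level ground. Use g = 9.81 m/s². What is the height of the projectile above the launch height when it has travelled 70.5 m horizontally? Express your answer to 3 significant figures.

32.6 m

v_x = 46.5 cos 35.0° = 38.09 m/s, v_y0 = 46.5 sin 35.0° = 26.67 m/s.
Time to reach x = 70.5 m: t = x / v_x = 70.5 / 38.09 = 1.851 s.
y = v_y0 t − ½ g t² = 26.67×1.851 − 4.905×1.851² = 32.6 m.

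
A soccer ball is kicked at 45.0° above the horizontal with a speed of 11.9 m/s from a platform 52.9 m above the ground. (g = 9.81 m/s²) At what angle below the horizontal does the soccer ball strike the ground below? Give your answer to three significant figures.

75.8°

v_x = 11.9 cos 45.0° = 8.415 m/s.
At impact |v_y| = √(v_y0² + 2 g h) = √(8.415² + 2×9.81×52.9) = 33.30 m/s.
Angle below horizontal = arctan(|v_y| / v_x) = arctan(33.30 / 8.415) = 75.8°.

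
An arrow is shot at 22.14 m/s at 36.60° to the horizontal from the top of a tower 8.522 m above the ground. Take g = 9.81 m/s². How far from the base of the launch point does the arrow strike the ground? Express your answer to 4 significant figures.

57.40 m

Components: v_x = 22.14 cos 36.60° = 17.774 m/s, v_y = 22.14 sin 36.60° = 13.200 m/s.
Vertical: 0 = 8.522 + 13.200 t − ½(9.81) t² ⇒ 4.905 t² − 13.200 t − 8.522 = 0.
t = [13.200 + √(174.24 + 167.20)] / 9.810 = 3.2292 s.
Horizontal: R = v_x · t = 17.774 × 3.2292 = 57.40 m.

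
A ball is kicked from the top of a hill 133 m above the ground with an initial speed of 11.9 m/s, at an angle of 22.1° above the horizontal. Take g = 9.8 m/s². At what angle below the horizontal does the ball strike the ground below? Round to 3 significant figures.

v_x = 11.9 cos 22.1° = 11.03 m/s.
At impact |v_y| = √(v_y0² + 2 g h) = √(4.477² + 2×9.8×133) = 51.25 m/s.
Angle below horizontal = arctan(|v_y| / v_x) = arctan(51.25 / 11.03) = 77.9°.

77.9°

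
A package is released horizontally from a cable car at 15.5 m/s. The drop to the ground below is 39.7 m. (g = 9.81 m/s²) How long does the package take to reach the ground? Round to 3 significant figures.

2.84 s

The horizontal speed doesn't affect the fall. With v_y0 = 0, h = ½ g t².
t = √(2 × 39.7 / 9.81) = √8.094 = 2.84 s.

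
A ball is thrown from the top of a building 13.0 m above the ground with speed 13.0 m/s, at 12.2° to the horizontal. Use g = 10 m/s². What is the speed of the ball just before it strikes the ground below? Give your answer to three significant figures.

20.7 m/s

v_x = 13.0 cos 12.2° = 12.71 m/s is unchanged throughout.
For the vertical component, v_y² = v_y0² + 2 g h = (2.747)² + 2×10×13.0 = 267.5, so |v_y| = 16.36 m/s.
Impact speed = √(v_x² + v_y²) = √(161.5 + 267.5) = 20.7 m/s.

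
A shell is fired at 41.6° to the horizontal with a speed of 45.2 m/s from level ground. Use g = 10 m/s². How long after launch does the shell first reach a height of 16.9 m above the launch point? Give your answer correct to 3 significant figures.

v_y0 = 45.2 sin 41.6° = 30.01 m/s.
Set y = v_y0 t − ½ g t² = 16.9: 5.000 t² − 30.01 t + 16.9 = 0.
t = [30.01 ± √(900.6 − 338.0)] / 10 = (30.01 ± 23.72) / 10, giving t = 0.629 s or t = 5.37 s.
The shell is on the way up at the first time, so t = 0.629 s.

0.629 s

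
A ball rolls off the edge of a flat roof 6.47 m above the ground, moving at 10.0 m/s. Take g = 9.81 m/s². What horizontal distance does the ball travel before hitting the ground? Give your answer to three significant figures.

Initial vertical velocity is zero, so the fall time comes from h = ½ g t²: t = √(2 × 6.47 / 9.81) = 1.149 s.
Horizontal motion is uniform at 10.0 m/s, so x = 10.0 × 1.149 = 11.5 m.

11.5 m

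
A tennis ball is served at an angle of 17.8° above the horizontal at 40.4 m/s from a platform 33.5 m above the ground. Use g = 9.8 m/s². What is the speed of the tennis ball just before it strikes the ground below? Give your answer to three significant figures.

v_x = 40.4 cos 17.8° = 38.47 m/s is unchanged throughout.
For the vertical component, v_y² = v_y0² + 2 g h = (12.35)² + 2×9.8×33.5 = 809.1, so |v_y| = 28.44 m/s.
Impact speed = √(v_x² + v_y²) = √(1480 + 809.1) = 47.8 m/s.

47.8 m/s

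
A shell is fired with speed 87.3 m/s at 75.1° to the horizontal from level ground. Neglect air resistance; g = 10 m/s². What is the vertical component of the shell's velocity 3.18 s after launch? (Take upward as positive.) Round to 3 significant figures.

52.6 m/s

Initial vertical component: v_y0 = 87.3 sin 75.1° = 84.36 m/s.
v_y(t) = v_y0 − g t = 84.36 − 10 × 3.18 = 52.6 m/s.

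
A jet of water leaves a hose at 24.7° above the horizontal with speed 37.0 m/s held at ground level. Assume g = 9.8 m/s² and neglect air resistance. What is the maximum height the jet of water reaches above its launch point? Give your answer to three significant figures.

Vertical component of launch velocity: v_y = 37.0 sin 24.7° = 15.46 m/s.
At the highest point the vertical velocity is zero, so v_y² = 2 g h_max.
h_max = (15.46)² / (2 × 9.8) = 239.0 / 19.60 = 12.2 m.

12.2 m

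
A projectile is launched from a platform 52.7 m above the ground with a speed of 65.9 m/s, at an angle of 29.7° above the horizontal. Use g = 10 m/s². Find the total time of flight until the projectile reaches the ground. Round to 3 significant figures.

7.87 s

Vertical component: v_y = 65.9 sin 29.7° = 32.65 m/s.
Taking up as positive with launch at y = 52.7 m, landing at y = 0: 0 = 52.7 + 32.65 t − ½(10) t².
Solving 5.000 t² − 32.65 t − 52.7 = 0 gives t = [32.65 + √(32.65² + 4·5.000·52.7)] / 10.00 = 7.87 s.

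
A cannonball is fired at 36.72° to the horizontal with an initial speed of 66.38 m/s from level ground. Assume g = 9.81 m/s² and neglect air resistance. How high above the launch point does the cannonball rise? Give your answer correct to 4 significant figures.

Vertical component of launch velocity: v_y = 66.38 sin 36.72° = 39.689 m/s.
At the highest point the vertical velocity is zero, so v_y² = 2 g h_max.
h_max = (39.689)² / (2 × 9.81) = 1575.2 / 19.62 = 80.29 m.

80.29 m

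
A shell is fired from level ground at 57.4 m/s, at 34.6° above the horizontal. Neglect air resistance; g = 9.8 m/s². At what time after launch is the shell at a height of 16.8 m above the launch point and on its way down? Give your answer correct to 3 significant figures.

v_y0 = 57.4 sin 34.6° = 32.59 m/s.
Set y = v_y0 t − ½ g t² = 16.8: 4.900 t² − 32.59 t + 16.8 = 0.
t = [32.59 ± √(1062 − 329.3)] / 9.8 = (32.59 ± 27.07) / 9.8, giving t = 0.563 s or t = 6.09 s.
On the way down corresponds to the larger root: t = 6.09 s.

6.09 s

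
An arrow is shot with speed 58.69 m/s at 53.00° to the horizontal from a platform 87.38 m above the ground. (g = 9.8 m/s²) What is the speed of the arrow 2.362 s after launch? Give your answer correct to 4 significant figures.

42.55 m/s

v_x = 58.69 cos 53.00° = 35.321 m/s (constant).
v_y(t) = 58.69 sin 53.00° − g t = 46.872 − 9.8 × 2.362 = 23.724 m/s.
Speed = √(v_x² + v_y²) = √(1247.6 + 562.83) = 42.55 m/s.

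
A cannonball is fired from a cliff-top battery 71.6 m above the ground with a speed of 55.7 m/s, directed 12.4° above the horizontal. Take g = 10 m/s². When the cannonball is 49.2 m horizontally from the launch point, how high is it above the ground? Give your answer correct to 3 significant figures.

78.3 m

v_x = 55.7 cos 12.4° = 54.40 m/s, v_y0 = 55.7 sin 12.4° = 11.96 m/s.
Time to reach x = 49.2 m: t = x / v_x = 49.2 / 54.40 = 0.9044 s.
y = 71.6 + v_y0 t − ½ g t² = 71.6 + 11.96×0.9044 − 5.000×0.9044² = 78.3 m.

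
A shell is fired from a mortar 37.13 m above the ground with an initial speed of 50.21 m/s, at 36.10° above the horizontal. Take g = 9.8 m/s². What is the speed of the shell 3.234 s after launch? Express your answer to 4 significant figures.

40.62 m/s

v_x = 50.21 cos 36.10° = 40.569 m/s (constant).
v_y(t) = 50.21 sin 36.10° − g t = 29.584 − 9.8 × 3.234 = -2.1092 m/s.
Speed = √(v_x² + v_y²) = √(1645.8 + 4.4487) = 40.62 m/s.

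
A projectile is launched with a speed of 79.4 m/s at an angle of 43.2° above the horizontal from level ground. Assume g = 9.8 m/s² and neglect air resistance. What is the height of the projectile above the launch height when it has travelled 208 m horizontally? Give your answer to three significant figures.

v_x = 79.4 cos 43.2° = 57.88 m/s, v_y0 = 79.4 sin 43.2° = 54.35 m/s.
Time to reach x = 208 m: t = x / v_x = 208 / 57.88 = 3.594 s.
y = v_y0 t − ½ g t² = 54.35×3.594 − 4.900×3.594² = 132 m.

132 m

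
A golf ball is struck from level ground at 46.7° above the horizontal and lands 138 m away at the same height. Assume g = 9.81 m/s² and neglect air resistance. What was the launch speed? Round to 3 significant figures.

On level ground, R = v₀² sin(2θ) / g, so v₀ = √(R g / sin 2θ).
sin(2 × 46.7°) = 0.9982.
v₀ = √(138 × 9.81 / 0.9982) = √1356 = 36.8 m/s.

36.8 m/s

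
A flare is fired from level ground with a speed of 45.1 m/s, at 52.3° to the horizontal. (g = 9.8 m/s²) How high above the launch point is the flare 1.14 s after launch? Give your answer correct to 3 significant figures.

v_y0 = 45.1 sin 52.3° = 35.68 m/s.
y(t) = v_y0 t − ½ g t² = 35.68×1.14 − 4.900×1.14² = 34.3 m.

34.3 m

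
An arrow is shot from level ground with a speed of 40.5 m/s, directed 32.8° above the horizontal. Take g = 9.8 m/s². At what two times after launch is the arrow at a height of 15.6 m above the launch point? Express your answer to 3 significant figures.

0.887 s and 3.59 s

v_y0 = 40.5 sin 32.8° = 21.94 m/s.
Set y = v_y0 t − ½ g t² = 15.6: 4.900 t² − 21.94 t + 15.6 = 0.
t = [21.94 ± √(481.4 − 305.8)] / 9.8 = (21.94 ± 13.25) / 9.8, giving t = 0.887 s or t = 3.59 s.
So the arrow is at 15.6 m at t = 0.887 s (rising) and t = 3.59 s (falling).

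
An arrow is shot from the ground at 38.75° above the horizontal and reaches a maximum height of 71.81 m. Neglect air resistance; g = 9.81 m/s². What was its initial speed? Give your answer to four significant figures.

59.97 m/s

At maximum height v_y = 0, so (v₀ sin θ)² = 2 g H.
v₀ sin 38.75° = √(2 × 9.81 × 71.81) = 37.535 m/s.
v₀ = 37.535 / sin 38.75° = 37.535 / 0.6259 = 59.97 m/s.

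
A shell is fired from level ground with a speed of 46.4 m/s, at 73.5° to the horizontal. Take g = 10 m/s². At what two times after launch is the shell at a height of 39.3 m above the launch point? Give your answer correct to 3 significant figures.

v_y0 = 46.4 sin 73.5° = 44.49 m/s.
Set y = v_y0 t − ½ g t² = 39.3: 5.000 t² − 44.49 t + 39.3 = 0.
t = [44.49 ± √(1979 − 786.0)] / 10 = (44.49 ± 34.54) / 10, giving t = 0.995 s or t = 7.90 s.
So the shell is at 39.3 m at t = 0.995 s (rising) and t = 7.90 s (falling).

0.995 s and 7.90 s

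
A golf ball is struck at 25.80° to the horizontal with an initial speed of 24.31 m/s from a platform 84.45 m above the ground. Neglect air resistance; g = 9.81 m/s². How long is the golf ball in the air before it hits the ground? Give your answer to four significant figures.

5.366 s

Vertical component: v_y = 24.31 sin 25.80° = 10.580 m/s.
Taking up as positive with launch at y = 84.45 m, landing at y = 0: 0 = 84.45 + 10.580 t − ½(9.81) t².
Solving 4.905 t² − 10.580 t − 84.45 = 0 gives t = [10.580 + √(10.580² + 4·4.905·84.45)] / 9.810 = 5.366 s.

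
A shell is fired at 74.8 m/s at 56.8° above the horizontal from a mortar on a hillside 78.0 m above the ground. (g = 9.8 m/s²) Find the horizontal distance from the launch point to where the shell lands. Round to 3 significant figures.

Components: v_x = 74.8 cos 56.8° = 40.96 m/s, v_y = 74.8 sin 56.8° = 62.59 m/s.
Vertical: 0 = 78.0 + 62.59 t − ½(9.8) t² ⇒ 4.900 t² − 62.59 t − 78.0 = 0.
t = [62.59 + √(3918 + 1529)] / 9.800 = 13.92 s.
Horizontal: R = v_x · t = 40.96 × 13.92 = 570 m.

570 m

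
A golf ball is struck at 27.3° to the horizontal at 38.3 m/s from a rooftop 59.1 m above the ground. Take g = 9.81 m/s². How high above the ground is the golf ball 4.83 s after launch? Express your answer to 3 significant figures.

v_y0 = 38.3 sin 27.3° = 17.57 m/s.
y(t) = 59.1 + v_y0 t − ½ g t² = 59.1 + 17.57×4.83 − ½×9.81×4.83² = 29.5 m.

29.5 m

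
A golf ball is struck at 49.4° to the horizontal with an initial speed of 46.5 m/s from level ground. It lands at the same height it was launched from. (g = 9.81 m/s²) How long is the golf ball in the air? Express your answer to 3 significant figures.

7.20 s

Vertical component: v_y = 46.5 sin 49.4° = 35.31 m/s.
For a projectile landing at launch height, time of flight is t = 2 v_y / g = 2 × 35.31 / 9.81 = 7.20 s.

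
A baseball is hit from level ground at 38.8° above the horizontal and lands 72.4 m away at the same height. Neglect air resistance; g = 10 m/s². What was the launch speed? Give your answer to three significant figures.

On level ground, R = v₀² sin(2θ) / g, so v₀ = √(R g / sin 2θ).
sin(2 × 38.8°) = 0.9767.
v₀ = √(72.4 × 10 / 0.9767) = √741.3 = 27.2 m/s.

27.2 m/s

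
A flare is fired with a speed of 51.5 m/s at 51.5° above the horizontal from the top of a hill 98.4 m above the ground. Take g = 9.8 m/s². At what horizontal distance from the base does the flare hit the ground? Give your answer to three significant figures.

327 m

Components: v_x = 51.5 cos 51.5° = 32.06 m/s, v_y = 51.5 sin 51.5° = 40.30 m/s.
Vertical: 0 = 98.4 + 40.30 t − ½(9.8) t² ⇒ 4.900 t² − 40.30 t − 98.4 = 0.
t = [40.30 + √(1624 + 1929)] / 9.800 = 10.19 s.
Horizontal: R = v_x · t = 32.06 × 10.19 = 327 m.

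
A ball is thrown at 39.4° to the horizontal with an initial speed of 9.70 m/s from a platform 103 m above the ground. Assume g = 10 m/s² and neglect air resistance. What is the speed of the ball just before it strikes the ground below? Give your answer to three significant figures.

v_x = 9.70 cos 39.4° = 7.496 m/s is unchanged throughout.
For the vertical component, v_y² = v_y0² + 2 g h = (6.157)² + 2×10×103 = 2098, so |v_y| = 45.80 m/s.
Impact speed = √(v_x² + v_y²) = √(56.19 + 2098) = 46.4 m/s.

46.4 m/s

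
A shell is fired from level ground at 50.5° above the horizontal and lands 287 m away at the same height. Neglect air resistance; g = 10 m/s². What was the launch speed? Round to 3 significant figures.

54.1 m/s

On level ground, R = v₀² sin(2θ) / g, so v₀ = √(R g / sin 2θ).
sin(2 × 50.5°) = 0.9816.
v₀ = √(287 × 10 / 0.9816) = √2924 = 54.1 m/s.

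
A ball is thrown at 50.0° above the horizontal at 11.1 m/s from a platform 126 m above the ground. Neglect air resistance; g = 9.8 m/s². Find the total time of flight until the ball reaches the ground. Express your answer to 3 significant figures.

Vertical component: v_y = 11.1 sin 50.0° = 8.503 m/s.
Taking up as positive with launch at y = 126 m, landing at y = 0: 0 = 126 + 8.503 t − ½(9.8) t².
Solving 4.900 t² − 8.503 t − 126 = 0 gives t = [8.503 + √(8.503² + 4·4.900·126)] / 9.800 = 6.01 s.

6.01 s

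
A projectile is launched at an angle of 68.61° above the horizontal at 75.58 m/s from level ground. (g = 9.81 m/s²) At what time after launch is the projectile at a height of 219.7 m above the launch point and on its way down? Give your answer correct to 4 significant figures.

9.757 s

v_y0 = 75.58 sin 68.61° = 70.374 m/s.
Set y = v_y0 t − ½ g t² = 219.7: 4.905 t² − 70.374 t + 219.7 = 0.
t = [70.374 ± √(4952.5 − 4310.5)] / 9.81 = (70.374 ± 25.338) / 9.81, giving t = 4.591 s or t = 9.757 s.
On the way down corresponds to the larger root: t = 9.757 s.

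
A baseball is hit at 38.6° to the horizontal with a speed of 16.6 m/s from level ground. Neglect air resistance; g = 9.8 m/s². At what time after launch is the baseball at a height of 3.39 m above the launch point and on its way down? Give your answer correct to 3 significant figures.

1.71 s

v_y0 = 16.6 sin 38.6° = 10.36 m/s.
Set y = v_y0 t − ½ g t² = 3.39: 4.900 t² − 10.36 t + 3.39 = 0.
t = [10.36 ± √(107.3 − 66.44)] / 9.8 = (10.36 ± 6.392) / 9.8, giving t = 0.405 s or t = 1.71 s.
On the way down corresponds to the larger root: t = 1.71 s.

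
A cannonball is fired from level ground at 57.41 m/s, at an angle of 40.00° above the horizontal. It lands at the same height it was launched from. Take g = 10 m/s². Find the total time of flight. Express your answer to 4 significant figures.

Vertical component: v_y = 57.41 sin 40.00° = 36.902 m/s.
For a projectile landing at launch height, time of flight is t = 2 v_y / g = 2 × 36.902 / 10 = 7.380 s.

7.380 s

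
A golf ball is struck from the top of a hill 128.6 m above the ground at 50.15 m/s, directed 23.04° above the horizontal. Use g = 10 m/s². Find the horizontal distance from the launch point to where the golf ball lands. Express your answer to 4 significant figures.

Components: v_x = 50.15 cos 23.04° = 46.150 m/s, v_y = 50.15 sin 23.04° = 19.627 m/s.
Vertical: 0 = 128.6 + 19.627 t − ½(10) t² ⇒ 5.000 t² − 19.627 t − 128.6 = 0.
t = [19.627 + √(385.22 + 2572.0)] / 10.00 = 7.4007 s.
Horizontal: R = v_x · t = 46.150 × 7.4007 = 341.5 m.

341.5 m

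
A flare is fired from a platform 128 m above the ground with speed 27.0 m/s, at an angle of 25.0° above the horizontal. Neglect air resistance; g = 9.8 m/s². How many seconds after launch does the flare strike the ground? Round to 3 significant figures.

6.41 s

Vertical component: v_y = 27.0 sin 25.0° = 11.41 m/s.
Taking up as positive with launch at y = 128 m, landing at y = 0: 0 = 128 + 11.41 t − ½(9.8) t².
Solving 4.900 t² − 11.41 t − 128 = 0 gives t = [11.41 + √(11.41² + 4·4.900·128)] / 9.800 = 6.41 s.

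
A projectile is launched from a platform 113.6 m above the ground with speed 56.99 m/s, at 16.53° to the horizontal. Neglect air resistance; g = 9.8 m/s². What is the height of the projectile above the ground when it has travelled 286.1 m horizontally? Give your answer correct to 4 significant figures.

v_x = 56.99 cos 16.53° = 54.635 m/s, v_y0 = 56.99 sin 16.53° = 16.215 m/s.
Time to reach x = 286.1 m: t = x / v_x = 286.1 / 54.635 = 5.2366 s.
y = 113.6 + v_y0 t − ½ g t² = 113.6 + 16.215×5.2366 − 4.900×5.2366² = 64.14 m.

64.14 m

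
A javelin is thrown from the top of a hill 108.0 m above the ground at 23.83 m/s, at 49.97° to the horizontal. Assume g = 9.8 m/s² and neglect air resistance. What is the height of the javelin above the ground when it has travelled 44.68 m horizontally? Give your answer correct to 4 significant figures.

v_x = 23.83 cos 49.97° = 15.327 m/s, v_y0 = 23.83 sin 49.97° = 18.247 m/s.
Time to reach x = 44.68 m: t = x / v_x = 44.68 / 15.327 = 2.9151 s.
y = 108.0 + v_y0 t − ½ g t² = 108.0 + 18.247×2.9151 − 4.900×2.9151² = 119.6 m.

119.6 m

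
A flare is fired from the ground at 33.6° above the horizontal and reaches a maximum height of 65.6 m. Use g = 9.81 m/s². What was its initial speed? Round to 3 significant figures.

At maximum height v_y = 0, so (v₀ sin θ)² = 2 g H.
v₀ sin 33.6° = √(2 × 9.81 × 65.6) = 35.88 m/s.
v₀ = 35.88 / sin 33.6° = 35.88 / 0.5534 = 64.8 m/s.

64.8 m/s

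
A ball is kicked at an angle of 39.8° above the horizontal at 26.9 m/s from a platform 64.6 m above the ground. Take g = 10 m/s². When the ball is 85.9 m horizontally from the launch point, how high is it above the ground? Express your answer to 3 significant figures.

49.8 m

v_x = 26.9 cos 39.8° = 20.67 m/s, v_y0 = 26.9 sin 39.8° = 17.22 m/s.
Time to reach x = 85.9 m: t = x / v_x = 85.9 / 20.67 = 4.156 s.
y = 64.6 + v_y0 t − ½ g t² = 64.6 + 17.22×4.156 − 5.000×4.156² = 49.8 m.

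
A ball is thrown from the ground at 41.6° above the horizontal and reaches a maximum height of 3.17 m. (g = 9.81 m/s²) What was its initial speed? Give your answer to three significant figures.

At maximum height v_y = 0, so (v₀ sin θ)² = 2 g H.
v₀ sin 41.6° = √(2 × 9.81 × 3.17) = 7.886 m/s.
v₀ = 7.886 / sin 41.6° = 7.886 / 0.6639 = 11.9 m/s.

11.9 m/s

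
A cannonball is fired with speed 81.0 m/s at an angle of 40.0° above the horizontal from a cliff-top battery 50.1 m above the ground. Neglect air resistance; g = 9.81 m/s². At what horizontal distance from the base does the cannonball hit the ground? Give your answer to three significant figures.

Components: v_x = 81.0 cos 40.0° = 62.05 m/s, v_y = 81.0 sin 40.0° = 52.07 m/s.
Vertical: 0 = 50.1 + 52.07 t − ½(9.81) t² ⇒ 4.905 t² − 52.07 t − 50.1 = 0.
t = [52.07 + √(2711 + 983.0)] / 9.810 = 11.50 s.
Horizontal: R = v_x · t = 62.05 × 11.50 = 714 m.

714 m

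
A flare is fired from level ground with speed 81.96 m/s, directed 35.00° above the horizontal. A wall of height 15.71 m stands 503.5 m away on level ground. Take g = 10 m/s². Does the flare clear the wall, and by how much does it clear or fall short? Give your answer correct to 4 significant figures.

Yes — it clears the wall by 55.63 m.

v_x = 81.96 cos 35.00° = 67.138 m/s; v_y0 = 81.96 sin 35.00° = 47.010 m/s.
Time to reach the wall: t = 503.5 / 67.138 = 7.4995 s.
Height at that point: y = 47.010×7.4995 − 5.000×7.4995² = 71.339 m.
That is 71.339 − 15.71 = 55.63 m above the top of the wall, so the flare clears it.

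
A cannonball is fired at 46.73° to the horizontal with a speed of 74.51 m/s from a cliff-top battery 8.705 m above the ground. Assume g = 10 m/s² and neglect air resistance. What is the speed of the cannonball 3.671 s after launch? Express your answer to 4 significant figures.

v_x = 74.51 cos 46.73° = 51.072 m/s (constant).
v_y(t) = 74.51 sin 46.73° − g t = 54.253 − 10 × 3.671 = 17.543 m/s.
Speed = √(v_x² + v_y²) = √(2608.3 + 307.76) = 54.00 m/s.

54.00 m/s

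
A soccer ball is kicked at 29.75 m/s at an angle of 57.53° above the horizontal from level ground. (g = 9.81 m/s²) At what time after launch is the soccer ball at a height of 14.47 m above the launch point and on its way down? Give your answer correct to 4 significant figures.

v_y0 = 29.75 sin 57.53° = 25.099 m/s.
Set y = v_y0 t − ½ g t² = 14.47: 4.905 t² − 25.099 t + 14.47 = 0.
t = [25.099 ± √(629.96 − 283.90)] / 9.81 = (25.099 ± 18.603) / 9.81, giving t = 0.6622 s or t = 4.455 s.
On the way down corresponds to the larger root: t = 4.455 s.

4.455 s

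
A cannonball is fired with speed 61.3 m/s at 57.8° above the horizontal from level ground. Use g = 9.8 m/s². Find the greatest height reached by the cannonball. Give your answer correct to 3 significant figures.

Vertical component of launch velocity: v_y = 61.3 sin 57.8° = 51.87 m/s.
At the highest point the vertical velocity is zero, so v_y² = 2 g h_max.
h_max = (51.87)² / (2 × 9.8) = 2690 / 19.60 = 137 m.

137 m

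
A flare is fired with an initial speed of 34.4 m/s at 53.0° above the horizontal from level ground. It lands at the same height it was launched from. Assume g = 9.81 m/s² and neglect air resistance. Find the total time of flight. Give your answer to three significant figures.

5.60 s

Vertical component: v_y = 34.4 sin 53.0° = 27.47 m/s.
For a projectile landing at launch height, time of flight is t = 2 v_y / g = 2 × 27.47 / 9.81 = 5.60 s.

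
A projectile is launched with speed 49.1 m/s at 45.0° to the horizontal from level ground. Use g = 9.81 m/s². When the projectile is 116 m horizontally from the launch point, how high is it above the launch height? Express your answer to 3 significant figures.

v_x = 49.1 cos 45.0° = 34.72 m/s, v_y0 = 49.1 sin 45.0° = 34.72 m/s.
Time to reach x = 116 m: t = x / v_x = 116 / 34.72 = 3.341 s.
y = v_y0 t − ½ g t² = 34.72×3.341 − 4.905×3.341² = 61.2 m.

61.2 m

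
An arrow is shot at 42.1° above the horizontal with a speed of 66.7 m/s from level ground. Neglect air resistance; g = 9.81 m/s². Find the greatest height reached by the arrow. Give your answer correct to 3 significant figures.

102 m

Vertical component of launch velocity: v_y = 66.7 sin 42.1° = 44.72 m/s.
At the highest point the vertical velocity is zero, so v_y² = 2 g h_max.
h_max = (44.72)² / (2 × 9.81) = 2000 / 19.62 = 102 m.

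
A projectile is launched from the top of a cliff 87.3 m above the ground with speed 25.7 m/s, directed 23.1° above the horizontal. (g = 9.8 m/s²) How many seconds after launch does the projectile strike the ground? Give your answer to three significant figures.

Vertical component: v_y = 25.7 sin 23.1° = 10.08 m/s.
Taking up as positive with launch at y = 87.3 m, landing at y = 0: 0 = 87.3 + 10.08 t − ½(9.8) t².
Solving 4.900 t² − 10.08 t − 87.3 = 0 gives t = [10.08 + √(10.08² + 4·4.900·87.3)] / 9.800 = 5.37 s.

5.37 s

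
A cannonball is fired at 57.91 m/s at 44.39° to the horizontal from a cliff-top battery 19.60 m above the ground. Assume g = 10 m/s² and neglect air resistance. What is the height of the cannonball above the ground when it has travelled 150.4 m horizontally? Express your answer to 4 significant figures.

100.8 m

v_x = 57.91 cos 44.39° = 41.382 m/s, v_y0 = 57.91 sin 44.39° = 40.510 m/s.
Time to reach x = 150.4 m: t = x / v_x = 150.4 / 41.382 = 3.6344 s.
y = 19.60 + v_y0 t − ½ g t² = 19.60 + 40.510×3.6344 − 5.000×3.6344² = 100.8 m.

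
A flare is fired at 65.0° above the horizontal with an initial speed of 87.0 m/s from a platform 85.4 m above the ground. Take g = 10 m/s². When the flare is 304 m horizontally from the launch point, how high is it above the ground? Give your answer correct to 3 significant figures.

396 m

v_x = 87.0 cos 65.0° = 36.77 m/s, v_y0 = 87.0 sin 65.0° = 78.85 m/s.
Time to reach x = 304 m: t = x / v_x = 304 / 36.77 = 8.268 s.
y = 85.4 + v_y0 t − ½ g t² = 85.4 + 78.85×8.268 − 5.000×8.268² = 396 m.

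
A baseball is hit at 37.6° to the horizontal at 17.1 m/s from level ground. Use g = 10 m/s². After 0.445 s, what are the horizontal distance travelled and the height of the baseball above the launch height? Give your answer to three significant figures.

x = 6.03 m, y = 3.65 m

v_x = 17.1 cos 37.6° = 13.55 m/s; v_y0 = 17.1 sin 37.6° = 10.43 m/s.
x = v_x t = 13.55 × 0.445 = 6.03 m.
y = v_y0 t − ½ g t² = 10.43×0.445 − 5.000×0.445² = 3.65 m.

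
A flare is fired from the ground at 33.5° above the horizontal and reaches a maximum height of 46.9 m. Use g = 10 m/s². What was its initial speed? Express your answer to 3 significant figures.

55.5 m/s

At maximum height v_y = 0, so (v₀ sin θ)² = 2 g H.
v₀ sin 33.5° = √(2 × 10 × 46.9) = 30.63 m/s.
v₀ = 30.63 / sin 33.5° = 30.63 / 0.5519 = 55.5 m/s.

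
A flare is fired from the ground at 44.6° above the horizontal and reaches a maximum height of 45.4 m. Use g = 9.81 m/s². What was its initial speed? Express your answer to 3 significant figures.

At maximum height v_y = 0, so (v₀ sin θ)² = 2 g H.
v₀ sin 44.6° = √(2 × 9.81 × 45.4) = 29.85 m/s.
v₀ = 29.85 / sin 44.6° = 29.85 / 0.7022 = 42.5 m/s.

42.5 m/s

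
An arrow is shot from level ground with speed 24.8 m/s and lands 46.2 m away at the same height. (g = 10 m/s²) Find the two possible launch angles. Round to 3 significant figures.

24.3° and 65.7°

Level-ground range: R = v₀² sin(2θ)/g ⇒ sin 2θ = R g / v₀² = 46.2×10/24.8² = 0.7512.
2θ = arcsin(0.7512) = 48.69° or 180° − 48.69° = 131.31°.
So θ = 24.3° or θ = 65.7°.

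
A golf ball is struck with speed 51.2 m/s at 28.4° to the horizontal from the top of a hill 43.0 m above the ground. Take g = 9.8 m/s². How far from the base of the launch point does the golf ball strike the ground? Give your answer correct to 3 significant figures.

Components: v_x = 51.2 cos 28.4° = 45.04 m/s, v_y = 51.2 sin 28.4° = 24.35 m/s.
Vertical: 0 = 43.0 + 24.35 t − ½(9.8) t² ⇒ 4.900 t² − 24.35 t − 43.0 = 0.
t = [24.35 + √(592.9 + 842.8)] / 9.800 = 6.351 s.
Horizontal: R = v_x · t = 45.04 × 6.351 = 286 m.

286 m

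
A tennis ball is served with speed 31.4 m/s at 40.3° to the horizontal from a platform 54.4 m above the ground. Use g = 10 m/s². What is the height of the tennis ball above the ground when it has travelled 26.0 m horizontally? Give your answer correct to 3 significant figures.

v_x = 31.4 cos 40.3° = 23.95 m/s, v_y0 = 31.4 sin 40.3° = 20.31 m/s.
Time to reach x = 26.0 m: t = x / v_x = 26.0 / 23.95 = 1.086 s.
y = 54.4 + v_y0 t − ½ g t² = 54.4 + 20.31×1.086 − 5.000×1.086² = 70.6 m.

70.6 m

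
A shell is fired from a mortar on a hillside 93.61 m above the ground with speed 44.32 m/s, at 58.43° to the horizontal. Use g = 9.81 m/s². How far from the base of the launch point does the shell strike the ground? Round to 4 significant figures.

224.4 m

Components: v_x = 44.32 cos 58.43° = 23.203 m/s, v_y = 44.32 sin 58.43° = 37.761 m/s.
Vertical: 0 = 93.61 + 37.761 t − ½(9.81) t² ⇒ 4.905 t² − 37.761 t − 93.61 = 0.
t = [37.761 + √(1425.9 + 1836.6)] / 9.810 = 9.6717 s.
Horizontal: R = v_x · t = 23.203 × 9.6717 = 224.4 m.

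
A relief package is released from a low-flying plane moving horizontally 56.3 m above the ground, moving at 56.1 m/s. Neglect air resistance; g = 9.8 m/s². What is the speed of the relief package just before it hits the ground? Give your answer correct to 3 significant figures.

Fall time: t = √(2 × 56.3 / 9.8) = 3.390 s.
At impact: v_x = 56.1 m/s (unchanged), v_y = g t = 9.8 × 3.390 = 33.22 m/s.
Speed = √(v_x² + v_y²) = √(3147 + 1104) = 65.2 m/s.

65.2 m/s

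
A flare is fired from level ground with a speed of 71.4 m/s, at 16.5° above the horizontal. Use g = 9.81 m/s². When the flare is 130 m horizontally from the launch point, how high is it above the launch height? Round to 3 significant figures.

v_x = 71.4 cos 16.5° = 68.46 m/s, v_y0 = 71.4 sin 16.5° = 20.28 m/s.
Time to reach x = 130 m: t = x / v_x = 130 / 68.46 = 1.899 s.
y = v_y0 t − ½ g t² = 20.28×1.899 − 4.905×1.899² = 20.8 m.

20.8 m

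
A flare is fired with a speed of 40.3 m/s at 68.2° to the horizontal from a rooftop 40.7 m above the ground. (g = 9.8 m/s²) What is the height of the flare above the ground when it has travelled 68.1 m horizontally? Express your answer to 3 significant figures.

110 m

v_x = 40.3 cos 68.2° = 14.97 m/s, v_y0 = 40.3 sin 68.2° = 37.42 m/s.
Time to reach x = 68.1 m: t = x / v_x = 68.1 / 14.97 = 4.549 s.
y = 40.7 + v_y0 t − ½ g t² = 40.7 + 37.42×4.549 − 4.900×4.549² = 110 m.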